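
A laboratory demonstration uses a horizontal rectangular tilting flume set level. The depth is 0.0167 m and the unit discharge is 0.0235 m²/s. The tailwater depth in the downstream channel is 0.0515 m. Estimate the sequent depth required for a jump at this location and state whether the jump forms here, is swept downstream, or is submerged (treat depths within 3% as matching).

V₁ = q/y₁ = 0.0235/0.0167 = 1.41 m/s. Fr₁ = V₁/√(g·y₁) = 1.41/√(9.81×0.0167) = 3.48.
Sequent-depth ratio: y₂/y₁ = ½[√(1 + 8Fr₁²) − 1] = ½[√97.70 − 1] = 4.44.
y₂ = 4.44 × 0.0167 = 0.0742 m.
Tailwater y_tw = 0.0515 m: y_tw < y₂, so the jump is swept downstream.

y₂ = 0.0742 m; the jump is swept downstream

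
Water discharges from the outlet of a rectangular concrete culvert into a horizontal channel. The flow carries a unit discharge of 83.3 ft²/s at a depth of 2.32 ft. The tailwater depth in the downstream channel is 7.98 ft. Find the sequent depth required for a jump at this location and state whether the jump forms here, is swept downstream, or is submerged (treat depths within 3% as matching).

V₁ = q/y₁ = 83.3/2.32 = 35.9 ft/s. Fr₁ = V₁/√(g·y₁) = 35.9/√(32.2×2.32) = 4.15.
Conjugate-depth relation: y₂/y₁ = ½[√(1 + 8Fr₁²) − 1] = ½[√139.1 − 1] = 5.40.
y₂ = 5.40 × 2.32 = 12.5 ft.
Tailwater y_tw = 7.98 ft: y_tw < y₂, so the jump is swept downstream.

y₂ = 12.5 ft; the jump is swept downstream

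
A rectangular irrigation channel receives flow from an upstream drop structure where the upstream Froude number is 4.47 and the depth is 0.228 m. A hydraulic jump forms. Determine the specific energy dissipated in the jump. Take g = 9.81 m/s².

ΔE = 1.11 m

Fr₁ = 4.47 (given).
By Bélanger, y₂/y₁ = ½[√(1 + 8Fr₁²) − 1] = ½[√160.8 − 1] = 5.84.
y₂ = 5.84 × 0.228 = 1.33 m.
Head loss: ΔE = (y₂ − y₁)³/(4y₁y₂) = (1.33 − 0.228)³/(4×0.228×1.33) = 1.34/1.21 = 1.11 m.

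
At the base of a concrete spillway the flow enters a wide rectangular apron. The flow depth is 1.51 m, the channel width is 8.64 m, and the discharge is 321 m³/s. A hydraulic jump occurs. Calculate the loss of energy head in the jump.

q = Q/b = 321/8.64 = 37.2 m²/s; V₁ = q/y₁ = 24.6 m/s. Fr₁ = V₁/√(g·y₁) = 6.39.
From the momentum equation for a rectangular channel, y₂/y₁ = ½[√(1 + 8Fr₁²) − 1] = ½[√327.9 − 1] = 8.55.
y₂ = 8.55 × 1.51 = 12.9 m.
Head loss: ΔE = (y₂ − y₁)³/(4y₁y₂) = (12.9 − 1.51)³/(4×1.51×12.9) = 1484/78.0 = 19.0 m.

ΔE = 19.0 m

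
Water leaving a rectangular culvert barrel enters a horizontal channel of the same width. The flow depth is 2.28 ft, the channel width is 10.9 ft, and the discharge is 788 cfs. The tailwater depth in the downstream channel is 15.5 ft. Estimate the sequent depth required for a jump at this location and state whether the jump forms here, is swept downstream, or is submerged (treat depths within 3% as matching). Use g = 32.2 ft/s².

q = Q/b = 788/10.9 = 72.3 ft²/s; V₁ = q/y₁ = 31.7 ft/s. Fr₁ = V₁/√(g·y₁) = 3.70.
From the momentum equation for a rectangular channel, y₂/y₁ = ½[√(1 + 8Fr₁²) − 1] = ½[√110.6 − 1] = 4.76.
y₂ = 4.76 × 2.28 = 10.8 ft.
Tailwater y_tw = 15.5 ft: y_tw > y₂, so the jump is submerged.

y₂ = 10.8 ft; the jump is submerged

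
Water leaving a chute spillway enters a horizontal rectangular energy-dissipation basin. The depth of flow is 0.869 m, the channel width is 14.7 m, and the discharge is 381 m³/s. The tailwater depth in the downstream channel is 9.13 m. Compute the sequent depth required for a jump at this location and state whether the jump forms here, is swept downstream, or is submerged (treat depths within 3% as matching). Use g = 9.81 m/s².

q = Q/b = 381/14.7 = 25.9 m²/s; V₁ = q/y₁ = 29.8 m/s. Fr₁ = V₁/√(g·y₁) = 10.2.
By Bélanger, y₂/y₁ = ½[√(1 + 8Fr₁²) − 1] = ½[√835.8 − 1] = 14.0.
y₂ = 14.0 × 0.869 = 12.1 m.
Tailwater y_tw = 9.13 m: y_tw < y₂, so the jump is swept downstream.

y₂ = 12.1 m; the jump is swept downstream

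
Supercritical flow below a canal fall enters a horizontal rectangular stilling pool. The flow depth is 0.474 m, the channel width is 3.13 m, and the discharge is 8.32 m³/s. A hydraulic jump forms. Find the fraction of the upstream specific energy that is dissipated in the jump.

q = Q/b = 8.32/3.13 = 2.66 m²/s; V₁ = q/y₁ = 5.61 m/s. Fr₁ = V₁/√(g·y₁) = 2.60.
Sequent-depth ratio: y₂/y₁ = ½[√(1 + 8Fr₁²) − 1] = ½[√55.11 − 1] = 3.21.
y₂ = 3.21 × 0.474 = 1.52 m.
E₁ = y₁ + V₁²/2g = 2.08 m. ΔE = (y₂ − y₁)³/(4y₁y₂) = 0.399 m. ΔE/E₁ = 0.399/2.08 = 0.192.

ΔE/E₁ = 0.192 (19.2%)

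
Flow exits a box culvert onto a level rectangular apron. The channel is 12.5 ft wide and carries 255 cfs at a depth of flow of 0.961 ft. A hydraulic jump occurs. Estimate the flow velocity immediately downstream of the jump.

q = Q/b = 255/12.5 = 20.4 ft²/s; V₁ = q/y₁ = 21.2 ft/s. Fr₁ = V₁/√(g·y₁) = 3.82.
From the momentum equation for a rectangular channel, y₂/y₁ = ½[√(1 + 8Fr₁²) − 1] = ½[√117.5 − 1] = 4.92.
y₂ = 4.92 × 0.961 = 4.73 ft.
V₂ = q/y₂ = 20.4/4.73 = 4.31 ft/s.

V₂ = 4.31 ft/s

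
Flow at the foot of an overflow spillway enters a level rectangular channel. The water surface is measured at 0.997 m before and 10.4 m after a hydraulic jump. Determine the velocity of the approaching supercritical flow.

V₁ = 24.1 m/s

For a rectangular channel the momentum equation gives q² = ½·g·y₁·y₂·(y₁ + y₂) = ½×9.81×0.997×10.4×11.4 = 580.
q = √580 = 24.1 m²/s.
V₁ = q/y₁ = 24.1/0.997 = 24.1 m/s.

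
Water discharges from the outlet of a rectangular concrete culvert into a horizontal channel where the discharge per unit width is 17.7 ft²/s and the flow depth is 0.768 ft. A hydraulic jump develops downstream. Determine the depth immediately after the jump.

y₂ = 4.66 ft

V₁ = q/y₁ = 17.7/0.768 = 23.0 ft/s. Fr₁ = V₁/√(g·y₁) = 23.0/√(32.2×0.768) = 4.63.
From the momentum equation for a rectangular channel, y₂/y₁ = ½[√(1 + 8Fr₁²) − 1] = ½[√172.8 − 1] = 6.07.
y₂ = 6.07 × 0.768 = 4.66 ft.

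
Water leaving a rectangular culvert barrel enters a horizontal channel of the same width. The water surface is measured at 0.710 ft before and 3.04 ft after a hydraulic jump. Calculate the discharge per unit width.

For a rectangular channel the momentum equation gives q² = ½·g·y₁·y₂·(y₁ + y₂) = ½×32.2×0.710×3.04×3.75 = 130.
q = √130 = 11.4 ft²/s.

q = 11.4 ft²/s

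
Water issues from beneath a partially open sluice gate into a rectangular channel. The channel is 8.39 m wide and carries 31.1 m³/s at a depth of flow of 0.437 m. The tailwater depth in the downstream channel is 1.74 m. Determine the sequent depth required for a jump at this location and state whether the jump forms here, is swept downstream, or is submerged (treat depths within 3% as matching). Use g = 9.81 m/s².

q = Q/b = 31.1/8.39 = 3.71 m²/s; V₁ = q/y₁ = 8.48 m/s. Fr₁ = V₁/√(g·y₁) = 4.10.
Conjugate-depth relation: y₂/y₁ = ½[√(1 + 8Fr₁²) − 1] = ½[√135.3 − 1] = 5.32.
y₂ = 5.32 × 0.437 = 2.32 m.
Tailwater y_tw = 1.74 m: y_tw < y₂, so the jump is swept downstream.

y₂ = 2.32 m; the jump is swept downstream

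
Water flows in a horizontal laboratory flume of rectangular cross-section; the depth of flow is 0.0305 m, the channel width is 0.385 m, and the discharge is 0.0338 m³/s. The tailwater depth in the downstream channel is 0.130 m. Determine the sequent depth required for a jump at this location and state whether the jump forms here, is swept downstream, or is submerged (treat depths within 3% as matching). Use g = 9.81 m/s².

y₂ = 0.212 m; the jump is swept downstream

q = Q/b = 0.0338/0.385 = 0.0878 m²/s; V₁ = q/y₁ = 2.88 m/s. Fr₁ = V₁/√(g·y₁) = 5.26.
By Bélanger, y₂/y₁ = ½[√(1 + 8Fr₁²) − 1] = ½[√222.5 − 1] = 6.96.
y₂ = 6.96 × 0.0305 = 0.212 m.
Tailwater y_tw = 0.130 m: y_tw < y₂, so the jump is swept downstream.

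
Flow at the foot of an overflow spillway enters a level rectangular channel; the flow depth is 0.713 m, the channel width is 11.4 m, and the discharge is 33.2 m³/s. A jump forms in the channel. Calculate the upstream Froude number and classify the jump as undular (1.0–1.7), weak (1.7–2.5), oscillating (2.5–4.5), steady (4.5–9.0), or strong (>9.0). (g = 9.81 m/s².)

Fr₁ = 1.54; undular jump

q = Q/b = 33.2/11.4 = 2.91 m²/s; V₁ = q/y₁ = 4.08 m/s. Fr₁ = V₁/√(g·y₁) = 1.54.
Fr₁ = 1.54 lies in the undular range.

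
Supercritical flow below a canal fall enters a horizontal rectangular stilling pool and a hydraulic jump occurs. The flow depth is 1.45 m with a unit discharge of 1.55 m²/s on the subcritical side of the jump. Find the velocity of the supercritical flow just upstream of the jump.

V₁ = 7.59 m/s

V₂ = q/y₂ = 1.55/1.45 = 1.07 m/s; Fr₂ = V₂/√(g·y₂) = 0.283.
The Bélanger relation is symmetric: y₁/y₂ = ½[√(1 + 8Fr₂²) − 1] = ½[√1.643 − 1] = 0.141.
y₁ = 0.141 × 1.45 = 0.204 m.
V₁ = q/y₁ = 1.55/0.204 = 7.59 m/s.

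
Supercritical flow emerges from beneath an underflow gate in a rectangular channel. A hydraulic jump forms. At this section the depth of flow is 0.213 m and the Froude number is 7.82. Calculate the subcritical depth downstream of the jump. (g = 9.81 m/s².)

y₂ = 2.25 m

Fr₁ = 7.82 (given).
From the momentum equation for a rectangular channel, y₂/y₁ = ½[√(1 + 8Fr₁²) − 1] = ½[√490.2 − 1] = 10.6.
y₂ = 10.6 × 0.213 = 2.25 m.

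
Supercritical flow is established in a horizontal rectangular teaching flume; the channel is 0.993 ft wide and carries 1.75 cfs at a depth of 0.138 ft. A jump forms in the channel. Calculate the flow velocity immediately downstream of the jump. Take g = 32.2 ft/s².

q = Q/b = 1.75/0.993 = 1.76 ft²/s; V₁ = q/y₁ = 12.8 ft/s. Fr₁ = V₁/√(g·y₁) = 6.06.
Conjugate-depth relation: y₂/y₁ = ½[√(1 + 8Fr₁²) − 1] = ½[√294.6 − 1] = 8.08.
y₂ = 8.08 × 0.138 = 1.12 ft.
V₂ = q/y₂ = 1.76/1.12 = 1.58 ft/s.

V₂ = 1.58 ft/s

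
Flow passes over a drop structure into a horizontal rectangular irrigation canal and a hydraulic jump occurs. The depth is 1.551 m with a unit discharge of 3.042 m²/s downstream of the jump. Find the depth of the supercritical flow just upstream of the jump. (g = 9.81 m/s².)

V₂ = q/y₂ = 3.042/1.551 = 1.961 m/s; Fr₂ = V₂/√(g·y₂) = 0.5028.
Applying the sequent-depth relation in reverse, y₁/y₂ = ½[√(1 + 8Fr₂²) − 1] = ½[√3.0226 − 1] = 0.3693.
y₁ = 0.3693 × 1.551 = 0.5727 m.

y₁ = 0.5727 m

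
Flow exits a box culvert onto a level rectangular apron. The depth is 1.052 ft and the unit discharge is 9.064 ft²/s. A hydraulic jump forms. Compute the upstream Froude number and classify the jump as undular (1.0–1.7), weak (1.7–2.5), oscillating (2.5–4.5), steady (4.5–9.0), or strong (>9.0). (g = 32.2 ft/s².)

Fr₁ = 1.480; undular jump

V₁ = q/y₁ = 9.064/1.052 = 8.616 ft/s. Fr₁ = V₁/√(g·y₁) = 8.616/√(32.2×1.052) = 1.480.
Fr₁ = 1.480 lies in the undular range.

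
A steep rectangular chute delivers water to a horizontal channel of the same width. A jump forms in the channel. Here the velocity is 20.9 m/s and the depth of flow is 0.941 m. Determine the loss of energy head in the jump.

Fr₁ = V₁/√(g·y₁) = 20.9/√(9.81×0.941) = 6.88.
Conjugate-depth relation: y₂/y₁ = ½[√(1 + 8Fr₁²) − 1] = ½[√379.6 − 1] = 9.24.
y₂ = 9.24 × 0.941 = 8.70 m.
q = V₁·y₁ = 20.9 × 0.941 = 19.7 m²/s. V₂ = q/y₂ = 19.7/8.70 = 2.26 m/s. E₁ = y₁ + V₁²/2g = 23.2 m; E₂ = y₂ + V₂²/2g = 8.96 m. ΔE = E₁ − E₂ = 14.2 m.

ΔE = 14.2 m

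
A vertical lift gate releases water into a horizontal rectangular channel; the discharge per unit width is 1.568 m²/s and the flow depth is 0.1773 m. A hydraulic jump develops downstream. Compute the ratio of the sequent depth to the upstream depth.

V₁ = q/y₁ = 1.568/0.1773 = 8.844 m/s. Fr₁ = V₁/√(g·y₁) = 8.844/√(9.81×0.1773) = 6.706.
From the momentum equation for a rectangular channel, y₂/y₁ = ½[√(1 + 8Fr₁²) − 1] = ½[√360.74 − 1] = 8.997.

y₂/y₁ = 8.997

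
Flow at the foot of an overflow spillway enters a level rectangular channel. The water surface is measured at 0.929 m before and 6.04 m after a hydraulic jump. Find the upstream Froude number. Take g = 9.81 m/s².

For a rectangular channel the momentum equation gives q² = ½·g·y₁·y₂·(y₁ + y₂) = ½×9.81×0.929×6.04×6.97 = 192.
q = √192 = 13.8 m²/s.
V₁ = q/y₁ = 14.9 m/s; Fr₁ = V₁/√(g·y₁) = 4.94.

Fr₁ = 4.94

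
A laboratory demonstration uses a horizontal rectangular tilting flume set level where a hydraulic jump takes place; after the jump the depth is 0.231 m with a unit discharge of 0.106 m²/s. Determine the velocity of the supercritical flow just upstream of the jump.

V₁ = 2.86 m/s

V₂ = q/y₂ = 0.106/0.231 = 0.459 m/s; Fr₂ = V₂/√(g·y₂) = 0.305.
Applying the sequent-depth relation in reverse, y₁/y₂ = ½[√(1 + 8Fr₂²) − 1] = ½[√1.743 − 1] = 0.160.
y₁ = 0.160 × 0.231 = 0.0370 m.
V₁ = q/y₁ = 0.106/0.0370 = 2.86 m/s.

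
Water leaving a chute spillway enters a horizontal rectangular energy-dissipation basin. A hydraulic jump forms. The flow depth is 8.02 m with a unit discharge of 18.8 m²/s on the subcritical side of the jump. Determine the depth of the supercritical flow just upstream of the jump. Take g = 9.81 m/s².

V₂ = q/y₂ = 18.8/8.02 = 2.34 m/s; Fr₂ = V₂/√(g·y₂) = 0.264.
From the momentum equation (using Fr₂), y₁/y₂ = ½[√(1 + 8Fr₂²) − 1] = ½[√1.559 − 1] = 0.124.
y₁ = 0.124 × 8.02 = 0.996 m.

y₁ = 0.996 m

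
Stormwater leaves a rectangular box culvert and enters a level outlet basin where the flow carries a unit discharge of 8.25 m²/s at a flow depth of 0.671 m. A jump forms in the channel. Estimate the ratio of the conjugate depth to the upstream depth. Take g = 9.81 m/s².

y₂/y₁ = 6.30

V₁ = q/y₁ = 8.25/0.671 = 12.3 m/s. Fr₁ = V₁/√(g·y₁) = 12.3/√(9.81×0.671) = 4.79.
Conjugate-depth relation: y₂/y₁ = ½[√(1 + 8Fr₁²) − 1] = ½[√184.7 − 1] = 6.30.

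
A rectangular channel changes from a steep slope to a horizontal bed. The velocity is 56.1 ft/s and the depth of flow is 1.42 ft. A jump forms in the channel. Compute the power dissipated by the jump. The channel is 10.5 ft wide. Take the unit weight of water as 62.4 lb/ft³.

P = 3221 hp

Fr₁ = V₁/√(g·y₁) = 56.1/√(32.2×1.42) = 8.30.
Conjugate-depth relation: y₂/y₁ = ½[√(1 + 8Fr₁²) − 1] = ½[√551.6 − 1] = 11.2.
y₂ = 11.2 × 1.42 = 16.0 ft.
Head loss: ΔE = (y₂ − y₁)³/(4y₁y₂) = (16.0 − 1.42)³/(4×1.42×16.0) = 3078/90.7 = 33.9 ft.
q = V₁·y₁ = 56.1 × 1.42 = 79.7 ft²/s. Q = q·b = 79.7 × 10.5 = 836 cfs. P = γ·Q·ΔE/550 = 62.4 × 836 × 33.9 / 550 = 3221 hp.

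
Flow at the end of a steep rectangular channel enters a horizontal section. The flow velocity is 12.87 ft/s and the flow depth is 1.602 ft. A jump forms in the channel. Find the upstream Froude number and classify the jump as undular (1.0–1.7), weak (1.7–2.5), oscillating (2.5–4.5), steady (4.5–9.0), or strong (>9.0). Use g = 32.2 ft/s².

Fr₁ = V₁/√(g·y₁) = 12.87/√(32.2×1.602) = 1.792.
Fr₁ = 1.792 lies in the weak range.

Fr₁ = 1.792; weak jump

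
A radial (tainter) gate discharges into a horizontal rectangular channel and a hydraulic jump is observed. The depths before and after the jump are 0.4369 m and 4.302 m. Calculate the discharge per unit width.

For a rectangular channel the momentum equation gives q² = ½·g·y₁·y₂·(y₁ + y₂) = ½×9.81×0.4369×4.302×4.739 = 43.69.
q = √43.69 = 6.610 m²/s.

q = 6.610 m²/s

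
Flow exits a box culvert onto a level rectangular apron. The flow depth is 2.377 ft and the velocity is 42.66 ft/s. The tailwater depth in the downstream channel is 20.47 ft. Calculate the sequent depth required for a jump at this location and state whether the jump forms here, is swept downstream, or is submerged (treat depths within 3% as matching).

y₂ = 15.25 ft; the jump is submerged

Fr₁ = V₁/√(g·y₁) = 42.66/√(32.2×2.377) = 4.876.
Sequent-depth ratio: y₂/y₁ = ½[√(1 + 8Fr₁²) − 1] = ½[√191.22 − 1] = 6.414.
y₂ = 6.414 × 2.377 = 15.25 ft.
Tailwater y_tw = 20.47 ft: y_tw > y₂, so the jump is submerged.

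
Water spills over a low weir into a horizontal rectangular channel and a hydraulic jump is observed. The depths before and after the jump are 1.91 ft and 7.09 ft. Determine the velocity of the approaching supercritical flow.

For a rectangular channel the momentum equation gives q² = ½·g·y₁·y₂·(y₁ + y₂) = ½×32.2×1.91×7.09×9.00 = 1962.
q = √1962 = 44.3 ft²/s.
V₁ = q/y₁ = 44.3/1.91 = 23.2 ft/s.

V₁ = 23.2 ft/s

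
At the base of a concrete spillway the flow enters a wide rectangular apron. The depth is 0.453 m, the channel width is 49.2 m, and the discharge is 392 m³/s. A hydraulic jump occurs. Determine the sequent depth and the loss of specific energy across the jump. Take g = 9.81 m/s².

y₂ = 5.12 m; ΔE = 11.0 m

q = Q/b = 392/49.2 = 7.97 m²/s; V₁ = q/y₁ = 17.6 m/s. Fr₁ = V₁/√(g·y₁) = 8.34.
Sequent-depth ratio: y₂/y₁ = ½[√(1 + 8Fr₁²) − 1] = ½[√557.9 − 1] = 11.3.
y₂ = 11.3 × 0.453 = 5.12 m.
Head loss: ΔE = (y₂ − y₁)³/(4y₁y₂) = (5.12 − 0.453)³/(4×0.453×5.12) = 102/9.28 = 11.0 m.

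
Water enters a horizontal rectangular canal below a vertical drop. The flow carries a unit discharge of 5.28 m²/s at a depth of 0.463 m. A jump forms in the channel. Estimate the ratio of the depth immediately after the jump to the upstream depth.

V₁ = q/y₁ = 5.28/0.463 = 11.4 m/s. Fr₁ = V₁/√(g·y₁) = 11.4/√(9.81×0.463) = 5.35.
Bélanger equation: y₂/y₁ = ½[√(1 + 8Fr₁²) − 1] = ½[√230.1 − 1] = 7.08.

y₂/y₁ = 7.08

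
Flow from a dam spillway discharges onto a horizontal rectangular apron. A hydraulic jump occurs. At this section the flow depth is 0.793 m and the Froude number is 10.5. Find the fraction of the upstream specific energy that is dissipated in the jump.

ΔE/E₁ = 0.739 (73.9%)

Fr₁ = 10.5 (given).
Conjugate-depth relation: y₂/y₁ = ½[√(1 + 8Fr₁²) − 1] = ½[√883.0 − 1] = 14.4.
y₂ = 14.4 × 0.793 = 11.4 m.
E₁ = y₁(1 + Fr₁²/2) = 0.793×(1 + 10.5²/2) = 44.5 m. ΔE = (y₂ − y₁)³/(4y₁y₂) = 32.9 m. ΔE/E₁ = 32.9/44.5 = 0.739.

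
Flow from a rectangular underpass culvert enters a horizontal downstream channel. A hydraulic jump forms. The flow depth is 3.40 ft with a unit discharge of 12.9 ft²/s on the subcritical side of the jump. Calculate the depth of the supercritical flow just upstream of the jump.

V₂ = q/y₂ = 12.9/3.40 = 3.79 ft/s; Fr₂ = V₂/√(g·y₂) = 0.363.
Since the conjugate-depth ratio holds either way, y₁/y₂ = ½[√(1 + 8Fr₂²) − 1] = ½[√2.052 − 1] = 0.216.
y₁ = 0.216 × 3.40 = 0.735 ft.

y₁ = 0.735 ft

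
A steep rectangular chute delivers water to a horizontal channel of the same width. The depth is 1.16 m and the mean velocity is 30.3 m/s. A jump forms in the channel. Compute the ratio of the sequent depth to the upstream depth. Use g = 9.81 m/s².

y₂/y₁ = 12.2

Fr₁ = V₁/√(g·y₁) = 30.3/√(9.81×1.16) = 8.98.
From the momentum equation for a rectangular channel, y₂/y₁ = ½[√(1 + 8Fr₁²) − 1] = ½[√646.4 − 1] = 12.2.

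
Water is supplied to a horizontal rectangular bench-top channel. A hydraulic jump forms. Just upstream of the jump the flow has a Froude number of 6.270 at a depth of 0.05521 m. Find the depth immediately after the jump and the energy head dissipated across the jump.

Fr₁ = 6.270 (given).
From the momentum equation for a rectangular channel, y₂/y₁ = ½[√(1 + 8Fr₁²) − 1] = ½[√315.50 − 1] = 8.381.
y₂ = 8.381 × 0.05521 = 0.4627 m.
V₁ = Fr₁·√(g·y₁) = 6.270×√(9.81×0.05521) = 4.614 m/s; q = V₁·y₁ = 0.2548 m²/s. V₂ = q/y₂ = 0.2548/0.4627 = 0.5506 m/s. E₁ = y₁ + V₁²/2g = 1.140 m; E₂ = y₂ + V₂²/2g = 0.4782 m. ΔE = E₁ − E₂ = 0.6623 m.

y₂ = 0.4627 m; ΔE = 0.6623 m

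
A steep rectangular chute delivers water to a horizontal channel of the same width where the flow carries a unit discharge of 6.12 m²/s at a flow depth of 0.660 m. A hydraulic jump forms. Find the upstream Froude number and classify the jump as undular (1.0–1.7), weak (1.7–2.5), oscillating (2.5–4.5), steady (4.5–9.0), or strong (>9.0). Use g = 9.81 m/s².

Fr₁ = 3.64; oscillating jump

V₁ = q/y₁ = 6.12/0.660 = 9.27 m/s. Fr₁ = V₁/√(g·y₁) = 9.27/√(9.81×0.660) = 3.64.
Fr₁ = 3.64 lies in the oscillating range.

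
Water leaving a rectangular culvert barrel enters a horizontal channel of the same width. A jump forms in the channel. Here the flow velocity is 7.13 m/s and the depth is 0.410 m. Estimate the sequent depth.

y₂ = 1.87 m

Fr₁ = V₁/√(g·y₁) = 7.13/√(9.81×0.410) = 3.56.
Conjugate-depth relation: y₂/y₁ = ½[√(1 + 8Fr₁²) − 1] = ½[√102.1 − 1] = 4.55.
y₂ = 4.55 × 0.410 = 1.87 m.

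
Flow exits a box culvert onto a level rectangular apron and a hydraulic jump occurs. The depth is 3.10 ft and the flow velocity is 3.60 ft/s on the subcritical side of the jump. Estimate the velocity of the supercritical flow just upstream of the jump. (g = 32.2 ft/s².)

V₁ = 16.8 ft/s

Fr₂ = V₂/√(g·y₂) = 3.60/√(32.2×3.10) = 0.360.
Since the conjugate-depth ratio holds either way, y₁/y₂ = ½[√(1 + 8Fr₂²) − 1] = ½[√2.039 − 1] = 0.214.
y₁ = 0.214 × 3.10 = 0.663 ft.
V₁ = q/y₁ = 11.2/0.663 = 16.8 ft/s.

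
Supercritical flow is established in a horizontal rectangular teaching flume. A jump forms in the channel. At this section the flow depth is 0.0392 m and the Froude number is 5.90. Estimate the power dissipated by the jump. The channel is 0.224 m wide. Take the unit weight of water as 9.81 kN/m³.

Fr₁ = 5.90 (given).
Bélanger equation: y₂/y₁ = ½[√(1 + 8Fr₁²) − 1] = ½[√279.5 − 1] = 7.86.
y₂ = 7.86 × 0.0392 = 0.308 m.
V₁ = Fr₁·√(g·y₁) = 5.90×√(9.81×0.0392) = 3.66 m/s; q = V₁·y₁ = 0.143 m²/s. V₂ = q/y₂ = 0.143/0.308 = 0.466 m/s. E₁ = y₁ + V₁²/2g = 0.721 m; E₂ = y₂ + V₂²/2g = 0.319 m. ΔE = E₁ − E₂ = 0.402 m.
Q = q·b = 0.143 × 0.224 = 0.0321 m³/s. P = γ·Q·ΔE = 9.81 × 0.0321 × 0.402 = 0.127 kW.

P = 0.127 kW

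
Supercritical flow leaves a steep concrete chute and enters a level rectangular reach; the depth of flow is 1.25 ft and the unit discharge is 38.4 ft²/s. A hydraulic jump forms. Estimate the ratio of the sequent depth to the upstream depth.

V₁ = q/y₁ = 38.4/1.25 = 30.7 ft/s. Fr₁ = V₁/√(g·y₁) = 30.7/√(32.2×1.25) = 4.84.
Bélanger equation: y₂/y₁ = ½[√(1 + 8Fr₁²) − 1] = ½[√188.6 − 1] = 6.37.

y₂/y₁ = 6.37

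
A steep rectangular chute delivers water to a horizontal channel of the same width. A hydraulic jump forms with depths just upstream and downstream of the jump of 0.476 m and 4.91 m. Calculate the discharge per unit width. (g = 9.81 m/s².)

For a rectangular channel the momentum equation gives q² = ½·g·y₁·y₂·(y₁ + y₂) = ½×9.81×0.476×4.91×5.39 = 61.7.
q = √61.7 = 7.86 m²/s.

q = 7.86 m²/s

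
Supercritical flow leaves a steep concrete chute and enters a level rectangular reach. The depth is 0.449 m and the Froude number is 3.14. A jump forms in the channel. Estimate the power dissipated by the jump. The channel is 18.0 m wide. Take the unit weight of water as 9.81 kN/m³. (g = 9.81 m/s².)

Fr₁ = 3.14 (given).
From the momentum equation for a rectangular channel, y₂/y₁ = ½[√(1 + 8Fr₁²) − 1] = ½[√79.88 − 1] = 3.97.
y₂ = 3.97 × 0.449 = 1.78 m.
Head loss: ΔE = (y₂ − y₁)³/(4y₁y₂) = (1.78 − 0.449)³/(4×0.449×1.78) = 2.37/3.20 = 0.740 m.
V₁ = Fr₁·√(g·y₁) = 3.14×√(9.81×0.449) = 6.59 m/s; q = V₁·y₁ = 2.96 m²/s. Q = q·b = 2.96 × 18.0 = 53.3 m³/s. P = γ·Q·ΔE = 9.81 × 53.3 × 0.740 = 387 kW.

P = 387 kW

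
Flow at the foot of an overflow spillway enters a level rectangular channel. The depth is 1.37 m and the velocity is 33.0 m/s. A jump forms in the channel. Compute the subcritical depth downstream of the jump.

Fr₁ = V₁/√(g·y₁) = 33.0/√(9.81×1.37) = 9.00.
Sequent-depth ratio: y₂/y₁ = ½[√(1 + 8Fr₁²) − 1] = ½[√649.2 − 1] = 12.2.
y₂ = 12.2 × 1.37 = 16.8 m.

y₂ = 16.8 m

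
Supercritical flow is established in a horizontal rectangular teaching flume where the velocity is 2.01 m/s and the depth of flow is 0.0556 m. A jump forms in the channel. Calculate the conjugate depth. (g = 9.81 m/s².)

y₂ = 0.188 m

Fr₁ = V₁/√(g·y₁) = 2.01/√(9.81×0.0556) = 2.72.
Bélanger equation: y₂/y₁ = ½[√(1 + 8Fr₁²) − 1] = ½[√60.26 − 1] = 3.38.
y₂ = 3.38 × 0.0556 = 0.188 m.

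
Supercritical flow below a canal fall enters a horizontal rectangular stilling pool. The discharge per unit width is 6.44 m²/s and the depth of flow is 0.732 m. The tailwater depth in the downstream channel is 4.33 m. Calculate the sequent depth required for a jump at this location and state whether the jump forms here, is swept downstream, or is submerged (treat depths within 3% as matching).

y₂ = 3.05 m; the jump is submerged

V₁ = q/y₁ = 6.44/0.732 = 8.80 m/s. Fr₁ = V₁/√(g·y₁) = 8.80/√(9.81×0.732) = 3.28.
Conjugate-depth relation: y₂/y₁ = ½[√(1 + 8Fr₁²) − 1] = ½[√87.23 − 1] = 4.17.
y₂ = 4.17 × 0.732 = 3.05 m.
Tailwater y_tw = 4.33 m: y_tw > y₂, so the jump is submerged.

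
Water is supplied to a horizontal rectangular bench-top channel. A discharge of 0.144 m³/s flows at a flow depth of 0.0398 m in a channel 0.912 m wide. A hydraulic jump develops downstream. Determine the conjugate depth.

q = Q/b = 0.144/0.912 = 0.158 m²/s; V₁ = q/y₁ = 3.97 m/s. Fr₁ = V₁/√(g·y₁) = 6.35.
Bélanger equation: y₂/y₁ = ½[√(1 + 8Fr₁²) − 1] = ½[√323.5 − 1] = 8.49.
y₂ = 8.49 × 0.0398 = 0.338 m.

y₂ = 0.338 m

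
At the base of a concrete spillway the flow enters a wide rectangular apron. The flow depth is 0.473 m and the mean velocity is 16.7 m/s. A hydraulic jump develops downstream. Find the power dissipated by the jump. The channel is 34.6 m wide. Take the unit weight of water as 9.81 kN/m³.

Fr₁ = V₁/√(g·y₁) = 16.7/√(9.81×0.473) = 7.75.
Bélanger equation: y₂/y₁ = ½[√(1 + 8Fr₁²) − 1] = ½[√481.8 − 1] = 10.5.
y₂ = 10.5 × 0.473 = 4.95 m.
q = V₁·y₁ = 16.7 × 0.473 = 7.90 m²/s. V₂ = q/y₂ = 7.90/4.95 = 1.59 m/s. E₁ = y₁ + V₁²/2g = 14.7 m; E₂ = y₂ + V₂²/2g = 5.08 m. ΔE = E₁ − E₂ = 9.60 m.
Q = q·b = 7.90 × 34.6 = 273 m³/s. P = γ·Q·ΔE = 9.81 × 273 × 9.60 = 25748 kW.

P = 25748 kW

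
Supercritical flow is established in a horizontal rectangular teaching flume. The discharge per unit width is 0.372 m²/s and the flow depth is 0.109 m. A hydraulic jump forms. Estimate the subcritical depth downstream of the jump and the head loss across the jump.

V₁ = q/y₁ = 0.372/0.109 = 3.41 m/s. Fr₁ = V₁/√(g·y₁) = 3.41/√(9.81×0.109) = 3.30.
Sequent-depth ratio: y₂/y₁ = ½[√(1 + 8Fr₁²) − 1] = ½[√88.14 − 1] = 4.19.
y₂ = 4.19 × 0.109 = 0.457 m.
V₂ = q/y₂ = 0.372/0.457 = 0.814 m/s. E₁ = y₁ + V₁²/2g = 0.703 m; E₂ = y₂ + V₂²/2g = 0.491 m. ΔE = E₁ − E₂ = 0.212 m.

y₂ = 0.457 m; ΔE = 0.212 m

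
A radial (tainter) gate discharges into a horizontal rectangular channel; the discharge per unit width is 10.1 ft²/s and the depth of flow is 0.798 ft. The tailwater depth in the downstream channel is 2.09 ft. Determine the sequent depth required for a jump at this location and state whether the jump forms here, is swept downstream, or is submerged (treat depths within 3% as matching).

y₂ = 2.45 ft; the jump is swept downstream

V₁ = q/y₁ = 10.1/0.798 = 12.7 ft/s. Fr₁ = V₁/√(g·y₁) = 12.7/√(32.2×0.798) = 2.50.
Bélanger equation: y₂/y₁ = ½[√(1 + 8Fr₁²) − 1] = ½[√50.87 − 1] = 3.07.
y₂ = 3.07 × 0.798 = 2.45 ft.
Tailwater y_tw = 2.09 ft: y_tw < y₂, so the jump is swept downstream.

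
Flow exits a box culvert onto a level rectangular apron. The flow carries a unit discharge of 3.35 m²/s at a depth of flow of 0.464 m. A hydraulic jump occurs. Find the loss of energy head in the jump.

V₁ = q/y₁ = 3.35/0.464 = 7.22 m/s. Fr₁ = V₁/√(g·y₁) = 7.22/√(9.81×0.464) = 3.38.
Conjugate-depth relation: y₂/y₁ = ½[√(1 + 8Fr₁²) − 1] = ½[√92.61 − 1] = 4.31.
y₂ = 4.31 × 0.464 = 2.00 m.
Head loss: ΔE = (y₂ − y₁)³/(4y₁y₂) = (2.00 − 0.464)³/(4×0.464×2.00) = 3.63/3.71 = 0.977 m.

ΔE = 0.977 m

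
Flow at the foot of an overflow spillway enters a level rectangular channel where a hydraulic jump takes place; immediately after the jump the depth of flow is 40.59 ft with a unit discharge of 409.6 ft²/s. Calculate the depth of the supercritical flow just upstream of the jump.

V₂ = q/y₂ = 409.6/40.59 = 10.09 ft/s; Fr₂ = V₂/√(g·y₂) = 0.2791.
The Bélanger relation is symmetric: y₁/y₂ = ½[√(1 + 8Fr₂²) − 1] = ½[√1.6233 − 1] = 0.1370.
y₁ = 0.1370 × 40.59 = 5.563 ft.

y₁ = 5.563 ft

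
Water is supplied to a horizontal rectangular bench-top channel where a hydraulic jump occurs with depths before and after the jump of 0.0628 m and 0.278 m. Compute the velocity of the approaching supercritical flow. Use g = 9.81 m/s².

V₁ = 2.72 m/s

For a rectangular channel the momentum equation gives q² = ½·g·y₁·y₂·(y₁ + y₂) = ½×9.81×0.0628×0.278×0.341 = 0.0292.
q = √0.0292 = 0.171 m²/s.
V₁ = q/y₁ = 0.171/0.0628 = 2.72 m/s.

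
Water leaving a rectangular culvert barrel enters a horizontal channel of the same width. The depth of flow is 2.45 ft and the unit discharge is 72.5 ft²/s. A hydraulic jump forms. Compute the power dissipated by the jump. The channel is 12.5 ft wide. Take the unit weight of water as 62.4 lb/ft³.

V₁ = q/y₁ = 72.5/2.45 = 29.6 ft/s. Fr₁ = V₁/√(g·y₁) = 29.6/√(32.2×2.45) = 3.33.
Conjugate-depth relation: y₂/y₁ = ½[√(1 + 8Fr₁²) − 1] = ½[√89.80 − 1] = 4.24.
y₂ = 4.24 × 2.45 = 10.4 ft.
V₂ = q/y₂ = 72.5/10.4 = 6.98 ft/s. E₁ = y₁ + V₁²/2g = 16.0 ft; E₂ = y₂ + V₂²/2g = 11.1 ft. ΔE = E₁ − E₂ = 4.91 ft.
Q = q·b = 72.5 × 12.5 = 906 cfs. P = γ·Q·ΔE/550 = 62.4 × 906 × 4.91 / 550 = 505 hp.

P = 505 hp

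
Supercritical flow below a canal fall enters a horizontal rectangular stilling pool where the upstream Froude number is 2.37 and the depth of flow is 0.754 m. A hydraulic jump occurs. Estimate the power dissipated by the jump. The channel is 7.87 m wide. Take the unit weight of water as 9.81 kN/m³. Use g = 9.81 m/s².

P = 165 kW

Fr₁ = 2.37 (given).
Bélanger equation: y₂/y₁ = ½[√(1 + 8Fr₁²) − 1] = ½[√45.94 − 1] = 2.89.
y₂ = 2.89 × 0.754 = 2.18 m.
V₁ = Fr₁·√(g·y₁) = 2.37×√(9.81×0.754) = 6.45 m/s; q = V₁·y₁ = 4.86 m²/s. V₂ = q/y₂ = 4.86/2.18 = 2.23 m/s. E₁ = y₁ + V₁²/2g = 2.87 m; E₂ = y₂ + V₂²/2g = 2.43 m. ΔE = E₁ − E₂ = 0.440 m.
Q = q·b = 4.86 × 7.87 = 38.2 m³/s. P = γ·Q·ΔE = 9.81 × 38.2 × 0.440 = 165 kW.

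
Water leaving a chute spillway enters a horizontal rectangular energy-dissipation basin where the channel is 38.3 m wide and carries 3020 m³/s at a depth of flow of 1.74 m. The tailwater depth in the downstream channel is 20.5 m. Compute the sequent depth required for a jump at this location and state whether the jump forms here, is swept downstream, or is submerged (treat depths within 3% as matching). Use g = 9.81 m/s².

q = Q/b = 3020/38.3 = 78.9 m²/s; V₁ = q/y₁ = 45.3 m/s. Fr₁ = V₁/√(g·y₁) = 11.0.
Bélanger equation: y₂/y₁ = ½[√(1 + 8Fr₁²) − 1] = ½[√963.5 − 1] = 15.0.
y₂ = 15.0 × 1.74 = 26.1 m.
Tailwater y_tw = 20.5 m: y_tw < y₂, so the jump is swept downstream.

y₂ = 26.1 m; the jump is swept downstream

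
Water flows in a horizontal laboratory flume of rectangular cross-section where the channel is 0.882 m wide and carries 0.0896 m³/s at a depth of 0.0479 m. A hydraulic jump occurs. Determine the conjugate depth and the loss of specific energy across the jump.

y₂ = 0.187 m; ΔE = 0.0751 m

q = Q/b = 0.0896/0.882 = 0.102 m²/s; V₁ = q/y₁ = 2.12 m/s. Fr₁ = V₁/√(g·y₁) = 3.09.
Bélanger equation: y₂/y₁ = ½[√(1 + 8Fr₁²) − 1] = ½[√77.58 − 1] = 3.90.
y₂ = 3.90 × 0.0479 = 0.187 m.
Head loss: ΔE = (y₂ − y₁)³/(4y₁y₂) = (0.187 − 0.0479)³/(4×0.0479×0.187) = 0.00269/0.0358 = 0.0751 m.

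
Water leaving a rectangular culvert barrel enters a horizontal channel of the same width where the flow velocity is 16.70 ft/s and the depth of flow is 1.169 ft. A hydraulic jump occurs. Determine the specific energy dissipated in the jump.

ΔE = 1.168 ft

Fr₁ = V₁/√(g·y₁) = 16.70/√(32.2×1.169) = 2.722.
From the momentum equation for a rectangular channel, y₂/y₁ = ½[√(1 + 8Fr₁²) − 1] = ½[√60.272 − 1] = 3.382.
y₂ = 3.382 × 1.169 = 3.953 ft.
Head loss: ΔE = (y₂ − y₁)³/(4y₁y₂) = (3.953 − 1.169)³/(4×1.169×3.953) = 21.58/18.49 = 1.168 ft.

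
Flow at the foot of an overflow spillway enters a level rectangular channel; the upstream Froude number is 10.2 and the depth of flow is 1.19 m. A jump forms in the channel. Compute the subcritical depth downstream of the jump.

Fr₁ = 10.2 (given).
By Bélanger, y₂/y₁ = ½[√(1 + 8Fr₁²) − 1] = ½[√833.3 − 1] = 13.9.
y₂ = 13.9 × 1.19 = 16.6 m.

y₂ = 16.6 m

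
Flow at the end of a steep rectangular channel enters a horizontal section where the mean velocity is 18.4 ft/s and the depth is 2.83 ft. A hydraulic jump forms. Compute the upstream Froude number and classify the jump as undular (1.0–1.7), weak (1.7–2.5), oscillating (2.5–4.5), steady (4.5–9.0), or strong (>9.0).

Fr₁ = 1.93; weak jump

Fr₁ = V₁/√(g·y₁) = 18.4/√(32.2×2.83) = 1.93.
Fr₁ = 1.93 lies in the weak range.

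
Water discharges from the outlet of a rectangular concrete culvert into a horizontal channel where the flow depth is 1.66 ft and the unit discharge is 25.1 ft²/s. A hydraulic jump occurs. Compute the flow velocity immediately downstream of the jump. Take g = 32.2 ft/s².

V₂ = 6.13 ft/s

V₁ = q/y₁ = 25.1/1.66 = 15.1 ft/s. Fr₁ = V₁/√(g·y₁) = 15.1/√(32.2×1.66) = 2.07.
Conjugate-depth relation: y₂/y₁ = ½[√(1 + 8Fr₁²) − 1] = ½[√35.22 − 1] = 2.47.
y₂ = 2.47 × 1.66 = 4.10 ft.
V₂ = q/y₂ = 25.1/4.10 = 6.13 ft/s.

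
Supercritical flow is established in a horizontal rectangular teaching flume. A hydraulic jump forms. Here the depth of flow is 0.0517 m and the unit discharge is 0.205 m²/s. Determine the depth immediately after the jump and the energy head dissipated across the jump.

V₁ = q/y₁ = 0.205/0.0517 = 3.97 m/s. Fr₁ = V₁/√(g·y₁) = 3.97/√(9.81×0.0517) = 5.57.
From the momentum equation for a rectangular channel, y₂/y₁ = ½[√(1 + 8Fr₁²) − 1] = ½[√249.0 − 1] = 7.39.
y₂ = 7.39 × 0.0517 = 0.382 m.
V₂ = q/y₂ = 0.205/0.382 = 0.537 m/s. E₁ = y₁ + V₁²/2g = 0.853 m; E₂ = y₂ + V₂²/2g = 0.397 m. ΔE = E₁ − E₂ = 0.456 m.

y₂ = 0.382 m; ΔE = 0.456 m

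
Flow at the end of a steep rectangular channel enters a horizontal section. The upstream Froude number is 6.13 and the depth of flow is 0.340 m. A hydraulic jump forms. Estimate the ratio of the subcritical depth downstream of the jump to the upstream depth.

Fr₁ = 6.13 (given).
Bélanger equation: y₂/y₁ = ½[√(1 + 8Fr₁²) − 1] = ½[√301.6 − 1] = 8.18.

y₂/y₁ = 8.18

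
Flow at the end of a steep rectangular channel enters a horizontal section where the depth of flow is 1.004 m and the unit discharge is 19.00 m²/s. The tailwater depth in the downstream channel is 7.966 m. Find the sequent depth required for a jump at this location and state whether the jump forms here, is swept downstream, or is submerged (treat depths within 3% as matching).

V₁ = q/y₁ = 19.00/1.004 = 18.92 m/s. Fr₁ = V₁/√(g·y₁) = 18.92/√(9.81×1.004) = 6.030.
Bélanger equation: y₂/y₁ = ½[√(1 + 8Fr₁²) − 1] = ½[√291.89 − 1] = 8.042.
y₂ = 8.042 × 1.004 = 8.075 m.
Tailwater y_tw = 7.966 m: y_tw ≈ y₂, so the jump forms here.

y₂ = 8.075 m; the jump forms here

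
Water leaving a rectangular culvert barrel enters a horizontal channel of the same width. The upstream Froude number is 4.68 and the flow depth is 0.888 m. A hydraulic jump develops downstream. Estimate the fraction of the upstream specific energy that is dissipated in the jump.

ΔE/E₁ = 0.462 (46.2%)

Fr₁ = 4.68 (given).
From the momentum equation for a rectangular channel, y₂/y₁ = ½[√(1 + 8Fr₁²) − 1] = ½[√176.2 − 1] = 6.14.
y₂ = 6.14 × 0.888 = 5.45 m.
E₁ = y₁(1 + Fr₁²/2) = 0.888×(1 + 4.68²/2) = 10.6 m. ΔE = (y₂ − y₁)³/(4y₁y₂) = 4.90 m. ΔE/E₁ = 4.90/10.6 = 0.462.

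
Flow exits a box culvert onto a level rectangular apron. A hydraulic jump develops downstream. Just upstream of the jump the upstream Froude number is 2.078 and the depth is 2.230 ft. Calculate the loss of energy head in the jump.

Fr₁ = 2.078 (given).
Bélanger equation: y₂/y₁ = ½[√(1 + 8Fr₁²) − 1] = ½[√35.545 − 1] = 2.481.
y₂ = 2.481 × 2.230 = 5.533 ft.
Head loss: ΔE = (y₂ − y₁)³/(4y₁y₂) = (5.533 − 2.230)³/(4×2.230×5.533) = 36.02/49.35 = 0.7299 ft.

ΔE = 0.7299 ft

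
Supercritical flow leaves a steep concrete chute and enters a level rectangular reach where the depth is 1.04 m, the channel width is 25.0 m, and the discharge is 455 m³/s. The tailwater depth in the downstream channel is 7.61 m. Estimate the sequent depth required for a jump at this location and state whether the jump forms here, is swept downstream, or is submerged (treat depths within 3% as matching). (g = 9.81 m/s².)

y₂ = 7.55 m; the jump forms here

q = Q/b = 455/25.0 = 18.2 m²/s; V₁ = q/y₁ = 17.5 m/s. Fr₁ = V₁/√(g·y₁) = 5.48.
Sequent-depth ratio: y₂/y₁ = ½[√(1 + 8Fr₁²) − 1] = ½[√241.1 − 1] = 7.26.
y₂ = 7.26 × 1.04 = 7.55 m.
Tailwater y_tw = 7.61 m: y_tw ≈ y₂, so the jump forms here.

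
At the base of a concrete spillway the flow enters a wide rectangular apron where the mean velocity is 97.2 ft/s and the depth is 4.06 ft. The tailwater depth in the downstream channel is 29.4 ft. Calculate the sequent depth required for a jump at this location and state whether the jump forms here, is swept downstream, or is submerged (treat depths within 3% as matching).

Fr₁ = V₁/√(g·y₁) = 97.2/√(32.2×4.06) = 8.50.
From the momentum equation for a rectangular channel, y₂/y₁ = ½[√(1 + 8Fr₁²) − 1] = ½[√579.2 − 1] = 11.5.
y₂ = 11.5 × 4.06 = 46.8 ft.
Tailwater y_tw = 29.4 ft: y_tw < y₂, so the jump is swept downstream.

y₂ = 46.8 ft; the jump is swept downstream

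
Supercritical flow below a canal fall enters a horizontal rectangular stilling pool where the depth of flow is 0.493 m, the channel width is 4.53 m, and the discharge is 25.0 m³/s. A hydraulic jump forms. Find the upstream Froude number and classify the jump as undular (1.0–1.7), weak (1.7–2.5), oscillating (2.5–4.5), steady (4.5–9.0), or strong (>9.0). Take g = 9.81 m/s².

q = Q/b = 25.0/4.53 = 5.52 m²/s; V₁ = q/y₁ = 11.2 m/s. Fr₁ = V₁/√(g·y₁) = 5.09.
Fr₁ = 5.09 lies in the steady range.

Fr₁ = 5.09; steady jump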